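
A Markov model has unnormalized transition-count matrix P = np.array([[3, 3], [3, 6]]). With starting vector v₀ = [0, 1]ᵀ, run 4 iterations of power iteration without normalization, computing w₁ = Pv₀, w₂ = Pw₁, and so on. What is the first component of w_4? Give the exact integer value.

1701

w1 = Pv₀ = (3, 6)
w2 = Pw1 = (27, 45)
w3 = Pw2 = (216, 351)
w4 = Pw3 = (1701, 2754)
The requested component of w4 is 1701.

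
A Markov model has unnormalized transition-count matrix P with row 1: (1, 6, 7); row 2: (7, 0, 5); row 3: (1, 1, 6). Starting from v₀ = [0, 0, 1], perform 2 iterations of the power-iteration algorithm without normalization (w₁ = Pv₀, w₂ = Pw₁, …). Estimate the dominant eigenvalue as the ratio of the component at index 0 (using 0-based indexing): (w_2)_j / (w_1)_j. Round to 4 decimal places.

11.2857

w1 = Pv₀ = (1·0 + 6·0 + 7·1; 7·0 + 0·0 + 5·1; 1·0 + 1·0 + 6·1) = (7, 5, 6)
w2 = Pw1 = (1·7 + 6·5 + 7·6; 7·7 + 0·5 + 5·6; 1·7 + 1·5 + 6·6) = (79, 79, 48)
Ratio at component: 79 / 7 = 11.2857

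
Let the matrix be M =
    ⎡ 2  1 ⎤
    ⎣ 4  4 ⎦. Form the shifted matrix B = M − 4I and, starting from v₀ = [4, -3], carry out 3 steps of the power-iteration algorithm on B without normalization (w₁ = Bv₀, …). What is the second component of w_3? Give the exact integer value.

B = M − 4I has rows (-2, 1); (4, 0)
w1 = Bv₀ = (-11, 16)
w2 = Bw1 = (38, -44)
w3 = Bw2 = (-120, 152)
Requested component of w3: 152

152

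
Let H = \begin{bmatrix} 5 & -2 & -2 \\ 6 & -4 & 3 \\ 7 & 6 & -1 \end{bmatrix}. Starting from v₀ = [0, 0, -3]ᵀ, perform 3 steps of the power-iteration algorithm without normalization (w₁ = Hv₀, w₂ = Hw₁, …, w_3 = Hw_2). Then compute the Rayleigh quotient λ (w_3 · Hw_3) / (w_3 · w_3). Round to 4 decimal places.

λ ≈ -1.8717

w1 = Hv₀ = (5·0 + (-2)·0 + (-2)·(-3); 6·0 + (-4)·0 + 3·(-3); 7·0 + 6·0 + (-1)·(-3)) = (6, -9, 3)
w2 = Hw1 = (5·6 + (-2)·(-9) + (-2)·3; 6·6 + (-4)·(-9) + 3·3; 7·6 + 6·(-9) + (-1)·3) = (42, 81, -15)
w3 = Hw2 = (78, -117, 795)
Hw3 = (-966, 3321, -951)
w3·Hw3 = 78·(-966) + (-117)·3321 + 795·(-951) = -1219950; w3·w3 = 78·78 + (-117)·(-117) + 795·795 = 651798
λ ≈ -1219950/651798 = -1.8717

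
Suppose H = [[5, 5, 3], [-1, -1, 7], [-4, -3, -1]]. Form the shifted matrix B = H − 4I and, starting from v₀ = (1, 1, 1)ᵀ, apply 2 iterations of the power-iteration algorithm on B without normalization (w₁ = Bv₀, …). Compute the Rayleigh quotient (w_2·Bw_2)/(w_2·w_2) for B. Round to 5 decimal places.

B = H − 4I has rows (1, 5, 3); (-1, -5, 7); (-4, -3, -5)
w1 = Bv₀ = (9, 1, -12)
w2 = Bw1 = (-22, -98, 21)
Bw2 = (-449, 659, 277)
w2·Bw2 = -48887; w2·w2 = 10529; μ ≈ -48887/10529 = -4.64308

-4.64308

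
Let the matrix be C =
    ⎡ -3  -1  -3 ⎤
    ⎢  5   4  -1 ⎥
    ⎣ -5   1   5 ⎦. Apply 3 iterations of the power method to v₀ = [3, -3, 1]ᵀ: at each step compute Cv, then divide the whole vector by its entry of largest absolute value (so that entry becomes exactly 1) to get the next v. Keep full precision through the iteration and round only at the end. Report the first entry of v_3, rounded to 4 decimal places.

Cv0 = (-9.00000, 2.00000, -13.00000); divide by -13.00000 → v1 = (0.69231, -0.15385, 1.00000)
Cv1 = (-4.92308, 1.84615, 1.38462); divide by -4.92308 → v2 = (1.00000, -0.37500, -0.28125)
Cv2 = (-1.78125, 3.78125, -6.78125); divide by -6.78125 → v3 = (0.26267, -0.55760, 1.00000)
Requested entry of v3: -114/-434 = 0.2627

0.2627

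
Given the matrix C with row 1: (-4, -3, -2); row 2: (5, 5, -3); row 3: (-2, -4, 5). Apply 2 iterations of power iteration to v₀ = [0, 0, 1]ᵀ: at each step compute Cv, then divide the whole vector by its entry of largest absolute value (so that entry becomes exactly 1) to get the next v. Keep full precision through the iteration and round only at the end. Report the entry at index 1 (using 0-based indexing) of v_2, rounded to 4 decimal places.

Cv0 = (-2.00000, -3.00000, 5.00000); divide by 5.00000 → v1 = (-0.40000, -0.60000, 1.00000)
Cv1 = (1.40000, -8.00000, 8.20000); divide by 8.20000 → v2 = (0.17073, -0.97561, 1.00000)
Requested entry of v2: -40/41 = -0.9756

-0.9756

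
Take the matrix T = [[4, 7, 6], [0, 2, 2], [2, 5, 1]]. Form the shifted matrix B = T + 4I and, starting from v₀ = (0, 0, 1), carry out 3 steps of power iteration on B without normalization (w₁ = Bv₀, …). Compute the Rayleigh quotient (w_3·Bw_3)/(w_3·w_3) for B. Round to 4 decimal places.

μ ≈ 11.9362

B = T + 4I has rows (8, 7, 6); (0, 6, 2); (2, 5, 5)
w1 = Bv₀ = (6, 2, 5)
w2 = Bw1 = (92, 22, 47)
w3 = Bw2 = (1172, 226, 529)
Bw3 = (14132, 2414, 6119)
w3·Bw3 = 20345219; w3·w3 = 1704501; μ ≈ 20345219/1704501 = 11.9362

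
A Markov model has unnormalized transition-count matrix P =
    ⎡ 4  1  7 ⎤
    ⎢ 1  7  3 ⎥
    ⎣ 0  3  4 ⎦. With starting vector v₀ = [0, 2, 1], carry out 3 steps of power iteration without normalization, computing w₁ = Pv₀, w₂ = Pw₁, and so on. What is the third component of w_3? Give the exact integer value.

w1 = Pv₀ = (9, 17, 10)
w2 = Pw1 = (123, 158, 91)
w3 = Pw2 = (1287, 1502, 838)
The requested component of w3 is 838.

838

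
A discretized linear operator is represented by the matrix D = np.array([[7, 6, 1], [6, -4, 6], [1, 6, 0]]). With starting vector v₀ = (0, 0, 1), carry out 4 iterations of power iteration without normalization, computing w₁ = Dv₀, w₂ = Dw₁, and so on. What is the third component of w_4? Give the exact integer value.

3542

w1 = Dv₀ = (7·0 + 6·0 + 1·1; 6·0 + (-4)·0 + 6·1; 1·0 + 6·0 + 0·1) = (1, 6, 0)
w2 = Dw1 = (7·1 + 6·6 + 1·0; 6·1 + (-4)·6 + 6·0; 1·1 + 6·6 + 0·0) = (43, -18, 37)
w3 = Dw2 = (230, 552, -65)
w4 = Dw3 = (4857, -1218, 3542)
The requested component of w4 is 3542.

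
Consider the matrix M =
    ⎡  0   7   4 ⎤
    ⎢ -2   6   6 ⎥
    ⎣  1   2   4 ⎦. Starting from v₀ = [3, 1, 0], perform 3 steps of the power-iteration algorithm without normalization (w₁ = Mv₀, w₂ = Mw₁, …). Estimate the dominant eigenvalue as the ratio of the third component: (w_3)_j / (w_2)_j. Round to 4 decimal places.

λ ≈ 5.9259

w1 = Mv₀ = (7, 0, 5)
w2 = Mw1 = (20, 16, 27)
w3 = Mw2 = (220, 218, 160)
Ratio at component: 160 / 27 = 5.9259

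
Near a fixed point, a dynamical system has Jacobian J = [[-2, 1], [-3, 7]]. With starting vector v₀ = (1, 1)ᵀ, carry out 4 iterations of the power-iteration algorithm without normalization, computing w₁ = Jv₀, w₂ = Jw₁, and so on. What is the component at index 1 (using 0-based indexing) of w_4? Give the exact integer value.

w1 = Jv₀ = ((-2)·1 + 1·1; (-3)·1 + 7·1) = (-1, 4)
w2 = Jw1 = ((-2)·(-1) + 1·4; (-3)·(-1) + 7·4) = (6, 31)
w3 = Jw2 = (19, 199)
w4 = Jw3 = (161, 1336)
The requested component of w4 is 1336.

1336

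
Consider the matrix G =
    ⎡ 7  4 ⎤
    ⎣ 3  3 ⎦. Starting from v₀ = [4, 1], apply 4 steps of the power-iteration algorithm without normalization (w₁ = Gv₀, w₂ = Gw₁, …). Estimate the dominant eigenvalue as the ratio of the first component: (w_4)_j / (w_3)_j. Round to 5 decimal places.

w1 = Gv₀ = (7·4 + 4·1; 3·4 + 3·1) = (32, 15)
w2 = Gw1 = (7·32 + 4·15; 3·32 + 3·15) = (284, 141)
w3 = Gw2 = (2552, 1275)
w4 = Gw3 = (22964, 11481)
Ratio at component: 22964 / 2552 = 8.99843

8.99843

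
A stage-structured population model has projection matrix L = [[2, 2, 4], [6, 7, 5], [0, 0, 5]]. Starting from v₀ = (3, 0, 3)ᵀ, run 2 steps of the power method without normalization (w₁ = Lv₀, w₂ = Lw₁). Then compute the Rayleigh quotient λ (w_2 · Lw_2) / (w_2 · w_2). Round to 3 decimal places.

w1 = Lv₀ = (2·3 + 2·0 + 4·3; 6·3 + 7·0 + 5·3; 0·3 + 0·0 + 5·3) = (18, 33, 15)
w2 = Lw1 = (2·18 + 2·33 + 4·15; 6·18 + 7·33 + 5·15; 0·18 + 0·33 + 5·15) = (162, 414, 75)
Lw2 = (1452, 4245, 375)
w2·Lw2 = 162·1452 + 414·4245 + 75·375 = 2020779; w2·w2 = 162·162 + 414·414 + 75·75 = 203265
λ ≈ 2020779/203265 = 9.942

9.942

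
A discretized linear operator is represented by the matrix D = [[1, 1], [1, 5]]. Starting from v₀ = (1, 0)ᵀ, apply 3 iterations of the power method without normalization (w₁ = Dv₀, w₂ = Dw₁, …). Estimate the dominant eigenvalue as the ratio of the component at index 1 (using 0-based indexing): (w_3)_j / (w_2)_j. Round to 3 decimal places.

λ ≈ 5.333

w1 = Dv₀ = (1·1 + 1·0; 1·1 + 5·0) = (1, 1)
w2 = Dw1 = (1·1 + 1·1; 1·1 + 5·1) = (2, 6)
w3 = Dw2 = (8, 32)
Ratio at component: 32 / 6 = 5.333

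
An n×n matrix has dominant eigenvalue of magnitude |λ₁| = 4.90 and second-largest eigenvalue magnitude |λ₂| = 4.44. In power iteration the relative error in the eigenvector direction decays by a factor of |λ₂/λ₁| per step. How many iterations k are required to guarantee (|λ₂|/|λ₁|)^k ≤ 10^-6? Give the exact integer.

|λ₂/λ₁| = 4.44/4.90 = 0.90612
Need k ≥ ln(10^-6) / ln(0.90612) = -13.8155 / -0.0986 ≈ 140.144
Smallest integer k satisfying the bound: 141

141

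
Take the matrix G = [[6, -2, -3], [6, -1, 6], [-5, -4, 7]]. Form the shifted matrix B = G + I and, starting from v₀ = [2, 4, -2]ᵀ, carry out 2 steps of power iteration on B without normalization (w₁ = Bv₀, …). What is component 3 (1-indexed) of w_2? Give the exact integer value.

-396

B = G + I has rows (7, -2, -3); (6, 0, 6); (-5, -4, 8)
w1 = Bv₀ = (12, 0, -42)
w2 = Bw1 = (210, -180, -396)
Requested component of w2: -396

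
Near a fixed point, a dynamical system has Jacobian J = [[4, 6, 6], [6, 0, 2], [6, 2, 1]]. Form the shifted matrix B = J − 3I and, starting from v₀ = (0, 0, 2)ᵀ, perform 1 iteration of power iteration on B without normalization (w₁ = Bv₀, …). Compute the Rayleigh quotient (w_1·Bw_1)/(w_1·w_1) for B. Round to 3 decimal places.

B = J − 3I has rows (1, 6, 6); (6, -3, 2); (6, 2, -2)
w1 = Bv₀ = (12, 4, -4)
Bw1 = (12, 52, 88)
w1·Bw1 = 0; w1·w1 = 176; μ ≈ 0/176 = 0.000

μ ≈ 0.000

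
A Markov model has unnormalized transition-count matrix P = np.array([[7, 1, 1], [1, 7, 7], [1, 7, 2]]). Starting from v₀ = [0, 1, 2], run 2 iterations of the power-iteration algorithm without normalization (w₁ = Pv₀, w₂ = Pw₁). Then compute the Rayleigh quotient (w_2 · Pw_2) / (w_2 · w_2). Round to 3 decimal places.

w1 = Pv₀ = (7·0 + 1·1 + 1·2; 1·0 + 7·1 + 7·2; 1·0 + 7·1 + 2·2) = (3, 21, 11)
w2 = Pw1 = (7·3 + 1·21 + 1·11; 1·3 + 7·21 + 7·11; 1·3 + 7·21 + 2·11) = (53, 227, 172)
Pw2 = (770, 2846, 1986)
w2·Pw2 = 53·770 + 227·2846 + 172·1986 = 1028444; w2·w2 = 53·53 + 227·227 + 172·172 = 83922
λ ≈ 1028444/83922 = 12.255

λ ≈ 12.255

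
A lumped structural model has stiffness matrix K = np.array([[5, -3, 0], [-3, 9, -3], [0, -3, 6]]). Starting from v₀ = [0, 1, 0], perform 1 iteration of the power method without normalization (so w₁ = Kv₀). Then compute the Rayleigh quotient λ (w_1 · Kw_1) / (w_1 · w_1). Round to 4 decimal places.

w1 = Kv₀ = (-3, 9, -3)
Kw1 = (-42, 99, -45)
w1·Kw1 = (-3)·(-42) + 9·99 + (-3)·(-45) = 1152; w1·w1 = (-3)·(-3) + 9·9 + (-3)·(-3) = 99
λ ≈ 1152/99 = 11.6364

11.6364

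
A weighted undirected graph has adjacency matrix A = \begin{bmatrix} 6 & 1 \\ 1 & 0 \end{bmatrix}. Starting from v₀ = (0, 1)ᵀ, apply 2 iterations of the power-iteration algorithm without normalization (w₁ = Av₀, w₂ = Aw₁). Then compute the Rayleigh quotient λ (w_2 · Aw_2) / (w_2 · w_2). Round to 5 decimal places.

w1 = Av₀ = (1, 0)
w2 = Aw1 = (6, 1)
Aw2 = (37, 6)
w2·Aw2 = 6·37 + 1·6 = 228; w2·w2 = 6·6 + 1·1 = 37
λ ≈ 228/37 = 6.16216

6.16216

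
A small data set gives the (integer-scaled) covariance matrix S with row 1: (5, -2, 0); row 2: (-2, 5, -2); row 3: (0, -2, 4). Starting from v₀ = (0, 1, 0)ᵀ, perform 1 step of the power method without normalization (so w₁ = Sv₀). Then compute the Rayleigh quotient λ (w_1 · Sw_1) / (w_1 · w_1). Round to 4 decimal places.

7.3030

w1 = Sv₀ = (5·0 + (-2)·1 + 0·0; (-2)·0 + 5·1 + (-2)·0; 0·0 + (-2)·1 + 4·0) = (-2, 5, -2)
Sw1 = (-20, 33, -18)
w1·Sw1 = (-2)·(-20) + 5·33 + (-2)·(-18) = 241; w1·w1 = (-2)·(-2) + 5·5 + (-2)·(-2) = 33
λ ≈ 241/33 = 7.3030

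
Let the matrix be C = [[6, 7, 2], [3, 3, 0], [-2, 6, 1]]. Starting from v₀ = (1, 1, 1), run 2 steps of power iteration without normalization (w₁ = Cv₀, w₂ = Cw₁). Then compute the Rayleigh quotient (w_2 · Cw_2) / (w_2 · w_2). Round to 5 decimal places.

w1 = Cv₀ = (6·1 + 7·1 + 2·1; 3·1 + 3·1 + 0·1; (-2)·1 + 6·1 + 1·1) = (15, 6, 5)
w2 = Cw1 = (6·15 + 7·6 + 2·5; 3·15 + 3·6 + 0·5; (-2)·15 + 6·6 + 1·5) = (142, 63, 11)
Cw2 = (1315, 615, 105)
w2·Cw2 = 142·1315 + 63·615 + 11·105 = 226630; w2·w2 = 142·142 + 63·63 + 11·11 = 24254
λ ≈ 226630/24254 = 9.34403

λ ≈ 9.34403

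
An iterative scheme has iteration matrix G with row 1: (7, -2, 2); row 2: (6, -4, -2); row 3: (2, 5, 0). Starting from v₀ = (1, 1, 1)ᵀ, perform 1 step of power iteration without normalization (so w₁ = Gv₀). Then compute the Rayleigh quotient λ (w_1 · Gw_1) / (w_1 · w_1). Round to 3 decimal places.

w1 = Gv₀ = (7·1 + (-2)·1 + 2·1; 6·1 + (-4)·1 + (-2)·1; 2·1 + 5·1 + 0·1) = (7, 0, 7)
Gw1 = (63, 28, 14)
w1·Gw1 = 7·63 + 0·28 + 7·14 = 539; w1·w1 = 7·7 + 0·0 + 7·7 = 98
λ ≈ 539/98 = 5.500

5.500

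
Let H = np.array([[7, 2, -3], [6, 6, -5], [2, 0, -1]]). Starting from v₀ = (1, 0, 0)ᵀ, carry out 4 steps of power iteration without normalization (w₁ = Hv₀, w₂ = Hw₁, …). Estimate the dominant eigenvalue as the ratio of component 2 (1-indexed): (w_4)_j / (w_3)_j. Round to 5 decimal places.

λ ≈ 9.56932

w1 = Hv₀ = (7, 6, 2)
w2 = Hw1 = (55, 68, 12)
w3 = Hw2 = (485, 678, 98)
w4 = Hw3 = (4457, 6488, 872)
Ratio at component: 6488 / 678 = 9.56932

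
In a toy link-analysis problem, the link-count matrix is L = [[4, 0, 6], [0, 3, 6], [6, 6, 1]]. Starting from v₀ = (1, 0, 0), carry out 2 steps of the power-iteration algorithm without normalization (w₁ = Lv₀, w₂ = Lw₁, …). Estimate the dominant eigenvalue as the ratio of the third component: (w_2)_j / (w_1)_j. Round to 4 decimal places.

λ ≈ 5.0000

w1 = Lv₀ = (4·1 + 0·0 + 6·0; 0·1 + 3·0 + 6·0; 6·1 + 6·0 + 1·0) = (4, 0, 6)
w2 = Lw1 = (4·4 + 0·0 + 6·6; 0·4 + 3·0 + 6·6; 6·4 + 6·0 + 1·6) = (52, 36, 30)
Ratio at component: 30 / 6 = 5.0000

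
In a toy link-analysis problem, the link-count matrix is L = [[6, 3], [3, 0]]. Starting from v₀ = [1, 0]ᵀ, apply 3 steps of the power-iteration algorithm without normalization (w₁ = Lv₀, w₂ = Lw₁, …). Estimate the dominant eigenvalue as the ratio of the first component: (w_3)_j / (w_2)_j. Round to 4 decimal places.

λ ≈ 7.2000

w1 = Lv₀ = (6, 3)
w2 = Lw1 = (45, 18)
w3 = Lw2 = (324, 135)
Ratio at component: 324 / 45 = 7.2000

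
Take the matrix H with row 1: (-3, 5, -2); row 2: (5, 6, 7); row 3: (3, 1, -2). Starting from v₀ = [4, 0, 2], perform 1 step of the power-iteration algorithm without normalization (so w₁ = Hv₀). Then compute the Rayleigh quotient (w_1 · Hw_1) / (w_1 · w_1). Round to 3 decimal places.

1.794

w1 = Hv₀ = (-16, 34, 8)
Hw1 = (202, 180, -30)
w1·Hw1 = (-16)·202 + 34·180 + 8·(-30) = 2648; w1·w1 = (-16)·(-16) + 34·34 + 8·8 = 1476
λ ≈ 2648/1476 = 1.794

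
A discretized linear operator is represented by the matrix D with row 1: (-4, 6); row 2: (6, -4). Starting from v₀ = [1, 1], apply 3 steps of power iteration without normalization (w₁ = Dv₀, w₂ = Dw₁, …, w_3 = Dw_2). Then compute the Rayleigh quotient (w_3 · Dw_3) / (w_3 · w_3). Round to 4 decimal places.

λ ≈ 2.0000

w1 = Dv₀ = ((-4)·1 + 6·1; 6·1 + (-4)·1) = (2, 2)
w2 = Dw1 = ((-4)·2 + 6·2; 6·2 + (-4)·2) = (4, 4)
w3 = Dw2 = (8, 8)
Dw3 = (16, 16)
w3·Dw3 = 8·16 + 8·16 = 256; w3·w3 = 8·8 + 8·8 = 128
λ ≈ 256/128 = 2.0000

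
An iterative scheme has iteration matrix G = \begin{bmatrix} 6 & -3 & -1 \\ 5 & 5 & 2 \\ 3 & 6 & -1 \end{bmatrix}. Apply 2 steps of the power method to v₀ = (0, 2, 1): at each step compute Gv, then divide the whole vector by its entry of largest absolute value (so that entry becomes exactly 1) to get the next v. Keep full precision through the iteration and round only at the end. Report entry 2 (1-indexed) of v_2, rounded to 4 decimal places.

-0.5281

Gv0 = (-7.00000, 12.00000, 11.00000); divide by 12.00000 → v1 = (-0.58333, 1.00000, 0.91667)
Gv1 = (-7.41667, 3.91667, 3.33333); divide by -7.41667 → v2 = (1.00000, -0.52809, -0.44944)
Requested entry of v2: 47/-89 = -0.5281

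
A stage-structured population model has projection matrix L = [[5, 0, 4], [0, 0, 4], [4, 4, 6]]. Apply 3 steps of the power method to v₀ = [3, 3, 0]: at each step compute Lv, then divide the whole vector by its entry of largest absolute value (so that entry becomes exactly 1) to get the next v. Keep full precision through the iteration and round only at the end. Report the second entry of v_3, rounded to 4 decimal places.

Lv0 = (15.00000, 0.00000, 24.00000); divide by 24.00000 → v1 = (0.62500, 0.00000, 1.00000)
Lv1 = (7.12500, 4.00000, 8.50000); divide by 8.50000 → v2 = (0.83824, 0.47059, 1.00000)
Lv2 = (8.19118, 4.00000, 11.23529); divide by 11.23529 → v3 = (0.72906, 0.35602, 1.00000)
Requested entry of v3: 816/2292 = 0.3560

0.3560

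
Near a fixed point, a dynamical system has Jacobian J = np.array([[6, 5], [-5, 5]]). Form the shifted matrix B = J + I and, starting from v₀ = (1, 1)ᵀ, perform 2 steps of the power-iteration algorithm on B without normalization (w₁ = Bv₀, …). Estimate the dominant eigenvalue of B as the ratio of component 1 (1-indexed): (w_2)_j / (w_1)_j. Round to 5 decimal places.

B = J + I has rows (7, 5); (-5, 6)
w1 = Bv₀ = (7·1 + 5·1; (-5)·1 + 6·1) = (12, 1)
w2 = Bw1 = (7·12 + 5·1; (-5)·12 + 6·1) = (89, -54)
Ratio: 89/12 = 7.41667

7.41667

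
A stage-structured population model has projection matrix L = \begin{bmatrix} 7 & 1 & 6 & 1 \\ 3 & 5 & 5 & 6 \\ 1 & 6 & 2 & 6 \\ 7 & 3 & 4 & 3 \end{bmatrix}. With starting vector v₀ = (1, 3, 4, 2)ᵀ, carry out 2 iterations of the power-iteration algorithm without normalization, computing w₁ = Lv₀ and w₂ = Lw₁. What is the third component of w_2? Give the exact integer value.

642

w1 = Lv₀ = (7·1 + 1·3 + 6·4 + 1·2; 3·1 + 5·3 + 5·4 + 6·2; 1·1 + 6·3 + 2·4 + 6·2; 7·1 + 3·3 + 4·4 + 3·2) = (36, 50, 39, 38)
w2 = Lw1 = (7·36 + 1·50 + 6·39 + 1·38; 3·36 + 5·50 + 5·39 + 6·38; 1·36 + 6·50 + 2·39 + 6·38; 7·36 + 3·50 + 4·39 + 3·38) = (574, 781, 642, 672)
The requested component of w2 is 642.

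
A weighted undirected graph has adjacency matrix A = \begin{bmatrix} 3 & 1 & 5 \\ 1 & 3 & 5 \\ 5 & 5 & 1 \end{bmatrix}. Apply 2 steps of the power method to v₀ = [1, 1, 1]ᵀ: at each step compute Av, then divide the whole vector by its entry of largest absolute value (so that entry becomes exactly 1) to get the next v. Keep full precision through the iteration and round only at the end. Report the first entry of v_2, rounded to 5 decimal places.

0.90099

Av0 = (9.000000, 9.000000, 11.000000); divide by 11.000000 → v1 = (0.818182, 0.818182, 1.000000)
Av1 = (8.272727, 8.272727, 9.181818); divide by 9.181818 → v2 = (0.900990, 0.900990, 1.000000)
Requested entry of v2: 91/101 = 0.90099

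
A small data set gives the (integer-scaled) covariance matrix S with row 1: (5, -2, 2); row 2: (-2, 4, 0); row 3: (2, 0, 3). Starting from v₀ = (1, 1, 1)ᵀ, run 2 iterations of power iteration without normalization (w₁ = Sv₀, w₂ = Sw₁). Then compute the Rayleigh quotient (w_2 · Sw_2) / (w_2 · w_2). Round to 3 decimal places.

w1 = Sv₀ = (5·1 + (-2)·1 + 2·1; (-2)·1 + 4·1 + 0·1; 2·1 + 0·1 + 3·1) = (5, 2, 5)
w2 = Sw1 = (5·5 + (-2)·2 + 2·5; (-2)·5 + 4·2 + 0·5; 2·5 + 0·2 + 3·5) = (31, -2, 25)
Sw2 = (209, -70, 137)
w2·Sw2 = 31·209 + (-2)·(-70) + 25·137 = 10044; w2·w2 = 31·31 + (-2)·(-2) + 25·25 = 1590
λ ≈ 10044/1590 = 6.317

λ ≈ 6.317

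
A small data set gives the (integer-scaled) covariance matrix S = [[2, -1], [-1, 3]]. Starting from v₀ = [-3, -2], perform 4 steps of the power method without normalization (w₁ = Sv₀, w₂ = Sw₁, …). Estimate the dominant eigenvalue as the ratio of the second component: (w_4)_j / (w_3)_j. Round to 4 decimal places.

λ ≈ 2.5000

w1 = Sv₀ = (-4, -3)
w2 = Sw1 = (-5, -5)
w3 = Sw2 = (-5, -10)
w4 = Sw3 = (0, -25)
Ratio at component: -25 / -10 = 2.5000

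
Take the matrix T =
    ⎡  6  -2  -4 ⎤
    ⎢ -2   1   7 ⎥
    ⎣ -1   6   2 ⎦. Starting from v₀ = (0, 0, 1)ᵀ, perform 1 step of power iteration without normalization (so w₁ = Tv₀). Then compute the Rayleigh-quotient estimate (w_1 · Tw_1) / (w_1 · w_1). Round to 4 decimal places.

λ ≈ 7.0580

w1 = Tv₀ = (-4, 7, 2)
Tw1 = (-46, 29, 50)
w1·Tw1 = (-4)·(-46) + 7·29 + 2·50 = 487; w1·w1 = (-4)·(-4) + 7·7 + 2·2 = 69
λ ≈ 487/69 = 7.0580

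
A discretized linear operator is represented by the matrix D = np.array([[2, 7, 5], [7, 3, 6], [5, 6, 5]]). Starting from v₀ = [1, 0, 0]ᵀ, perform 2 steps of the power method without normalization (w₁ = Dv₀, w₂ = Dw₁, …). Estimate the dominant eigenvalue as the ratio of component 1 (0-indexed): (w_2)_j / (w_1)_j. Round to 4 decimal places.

9.2857

w1 = Dv₀ = (2·1 + 7·0 + 5·0; 7·1 + 3·0 + 6·0; 5·1 + 6·0 + 5·0) = (2, 7, 5)
w2 = Dw1 = (2·2 + 7·7 + 5·5; 7·2 + 3·7 + 6·5; 5·2 + 6·7 + 5·5) = (78, 65, 77)
Ratio at component: 65 / 7 = 9.2857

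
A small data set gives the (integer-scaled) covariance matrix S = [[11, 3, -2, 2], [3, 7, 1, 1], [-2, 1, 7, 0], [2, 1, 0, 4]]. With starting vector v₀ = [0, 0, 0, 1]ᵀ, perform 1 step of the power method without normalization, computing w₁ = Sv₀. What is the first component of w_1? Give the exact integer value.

w1 = Sv₀ = (2, 1, 0, 4)
The requested component of w1 is 2.

2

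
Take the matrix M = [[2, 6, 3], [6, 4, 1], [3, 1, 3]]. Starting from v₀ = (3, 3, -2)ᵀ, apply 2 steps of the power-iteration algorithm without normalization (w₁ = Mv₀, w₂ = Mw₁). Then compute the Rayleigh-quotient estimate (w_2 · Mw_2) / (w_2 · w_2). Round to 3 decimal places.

w1 = Mv₀ = (18, 28, 6)
w2 = Mw1 = (222, 226, 100)
Mw2 = (2100, 2336, 1192)
w2·Mw2 = 222·2100 + 226·2336 + 100·1192 = 1113336; w2·w2 = 222·222 + 226·226 + 100·100 = 110360
λ ≈ 1113336/110360 = 10.088

λ ≈ 10.088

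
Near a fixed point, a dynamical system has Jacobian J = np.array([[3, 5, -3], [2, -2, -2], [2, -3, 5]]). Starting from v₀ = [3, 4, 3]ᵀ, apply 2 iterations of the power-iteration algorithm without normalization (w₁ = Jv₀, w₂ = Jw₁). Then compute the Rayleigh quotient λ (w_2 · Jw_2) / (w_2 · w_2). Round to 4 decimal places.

w1 = Jv₀ = (20, -8, 9)
w2 = Jw1 = (-7, 38, 109)
Jw2 = (-158, -308, 417)
w2·Jw2 = (-7)·(-158) + 38·(-308) + 109·417 = 34855; w2·w2 = (-7)·(-7) + 38·38 + 109·109 = 13374
λ ≈ 34855/13374 = 2.6062

λ ≈ 2.6062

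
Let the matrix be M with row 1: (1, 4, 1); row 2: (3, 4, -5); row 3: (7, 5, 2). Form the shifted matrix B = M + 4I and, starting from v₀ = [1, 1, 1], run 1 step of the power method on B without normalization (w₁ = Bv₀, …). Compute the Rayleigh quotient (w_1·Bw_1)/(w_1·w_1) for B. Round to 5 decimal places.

B = M + 4I has rows (5, 4, 1); (3, 8, -5); (7, 5, 6)
w1 = Bv₀ = (10, 6, 18)
Bw1 = (92, -12, 208)
w1·Bw1 = 4592; w1·w1 = 460; μ ≈ 4592/460 = 9.98261

9.98261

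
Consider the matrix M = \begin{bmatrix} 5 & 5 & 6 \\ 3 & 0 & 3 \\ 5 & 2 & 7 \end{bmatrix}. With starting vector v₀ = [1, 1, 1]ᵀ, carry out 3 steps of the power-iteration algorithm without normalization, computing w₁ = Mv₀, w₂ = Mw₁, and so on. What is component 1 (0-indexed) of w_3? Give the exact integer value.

1152

w1 = Mv₀ = (5·1 + 5·1 + 6·1; 3·1 + 0·1 + 3·1; 5·1 + 2·1 + 7·1) = (16, 6, 14)
w2 = Mw1 = (5·16 + 5·6 + 6·14; 3·16 + 0·6 + 3·14; 5·16 + 2·6 + 7·14) = (194, 90, 190)
w3 = Mw2 = (2560, 1152, 2480)
The requested component of w3 is 1152.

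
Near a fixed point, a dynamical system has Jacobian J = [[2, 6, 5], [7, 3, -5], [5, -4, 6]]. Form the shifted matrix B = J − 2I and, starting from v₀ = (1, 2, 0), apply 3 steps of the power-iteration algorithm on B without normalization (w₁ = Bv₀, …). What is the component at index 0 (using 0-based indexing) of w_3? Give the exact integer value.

B = J − 2I has rows (0, 6, 5); (7, 1, -5); (5, -4, 4)
w1 = Bv₀ = (0·1 + 6·2 + 5·0; 7·1 + 1·2 + (-5)·0; 5·1 + (-4)·2 + 4·0) = (12, 9, -3)
w2 = Bw1 = (0·12 + 6·9 + 5·(-3); 7·12 + 1·9 + (-5)·(-3); 5·12 + (-4)·9 + 4·(-3)) = (39, 108, 12)
w3 = Bw2 = (708, 321, -189)
Requested component of w3: 708

708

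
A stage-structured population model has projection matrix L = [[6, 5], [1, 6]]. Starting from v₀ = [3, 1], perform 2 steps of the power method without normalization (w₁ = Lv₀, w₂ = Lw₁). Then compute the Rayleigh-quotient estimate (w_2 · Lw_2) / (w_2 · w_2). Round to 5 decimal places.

w1 = Lv₀ = (6·3 + 5·1; 1·3 + 6·1) = (23, 9)
w2 = Lw1 = (6·23 + 5·9; 1·23 + 6·9) = (183, 77)
Lw2 = (1483, 645)
w2·Lw2 = 183·1483 + 77·645 = 321054; w2·w2 = 183·183 + 77·77 = 39418
λ ≈ 321054/39418 = 8.14486

8.14486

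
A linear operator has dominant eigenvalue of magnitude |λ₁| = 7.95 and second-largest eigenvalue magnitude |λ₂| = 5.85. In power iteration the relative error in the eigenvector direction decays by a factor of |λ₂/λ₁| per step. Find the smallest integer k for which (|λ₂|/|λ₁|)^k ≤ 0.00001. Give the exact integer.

38

|λ₂/λ₁| = 5.85/7.95 = 0.73585
Need k ≥ ln(0.00001) / ln(0.73585) = -11.5129 / -0.3067 ≈ 37.534
Smallest integer k satisfying the bound: 38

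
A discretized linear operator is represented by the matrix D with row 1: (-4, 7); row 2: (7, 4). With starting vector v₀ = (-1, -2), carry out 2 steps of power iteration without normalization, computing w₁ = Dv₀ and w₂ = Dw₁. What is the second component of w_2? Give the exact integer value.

-130

w1 = Dv₀ = ((-4)·(-1) + 7·(-2); 7·(-1) + 4·(-2)) = (-10, -15)
w2 = Dw1 = ((-4)·(-10) + 7·(-15); 7·(-10) + 4·(-15)) = (-65, -130)
The requested component of w2 is -130.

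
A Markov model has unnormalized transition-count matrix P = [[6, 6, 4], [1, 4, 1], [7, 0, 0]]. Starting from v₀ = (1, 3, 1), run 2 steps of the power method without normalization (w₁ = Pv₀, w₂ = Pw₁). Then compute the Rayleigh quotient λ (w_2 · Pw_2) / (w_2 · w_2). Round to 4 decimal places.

λ ≈ 10.4191

w1 = Pv₀ = (6·1 + 6·3 + 4·1; 1·1 + 4·3 + 1·1; 7·1 + 0·3 + 0·1) = (28, 14, 7)
w2 = Pw1 = (6·28 + 6·14 + 4·7; 1·28 + 4·14 + 1·7; 7·28 + 0·14 + 0·7) = (280, 91, 196)
Pw2 = (3010, 840, 1960)
w2·Pw2 = 280·3010 + 91·840 + 196·1960 = 1303400; w2·w2 = 280·280 + 91·91 + 196·196 = 125097
λ ≈ 1303400/125097 = 10.4191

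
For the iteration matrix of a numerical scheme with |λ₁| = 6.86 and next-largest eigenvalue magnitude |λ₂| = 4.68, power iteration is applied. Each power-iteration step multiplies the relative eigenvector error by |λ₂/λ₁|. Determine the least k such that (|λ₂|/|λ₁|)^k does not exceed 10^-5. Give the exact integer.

|λ₂/λ₁| = 4.68/6.86 = 0.68222
Need k ≥ ln(10^-5) / ln(0.68222) = -11.5129 / -0.3824 ≈ 30.106
Smallest integer k satisfying the bound: 31

31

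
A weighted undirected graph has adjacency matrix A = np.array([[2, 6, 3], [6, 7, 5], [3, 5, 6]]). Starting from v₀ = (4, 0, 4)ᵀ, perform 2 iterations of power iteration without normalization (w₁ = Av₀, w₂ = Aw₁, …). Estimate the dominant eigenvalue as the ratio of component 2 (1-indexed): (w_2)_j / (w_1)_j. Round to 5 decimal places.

w1 = Av₀ = (2·4 + 6·0 + 3·4; 6·4 + 7·0 + 5·4; 3·4 + 5·0 + 6·4) = (20, 44, 36)
w2 = Aw1 = (2·20 + 6·44 + 3·36; 6·20 + 7·44 + 5·36; 3·20 + 5·44 + 6·36) = (412, 608, 496)
Ratio at component: 608 / 44 = 13.81818

λ ≈ 13.81818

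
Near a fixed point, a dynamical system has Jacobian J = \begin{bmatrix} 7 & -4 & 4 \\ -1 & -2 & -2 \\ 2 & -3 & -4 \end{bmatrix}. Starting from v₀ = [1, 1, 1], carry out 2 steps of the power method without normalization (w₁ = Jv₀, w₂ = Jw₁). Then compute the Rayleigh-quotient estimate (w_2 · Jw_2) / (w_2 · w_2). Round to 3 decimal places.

w1 = Jv₀ = (7, -5, -5)
w2 = Jw1 = (49, 13, 49)
Jw2 = (487, -173, -137)
w2·Jw2 = 49·487 + 13·(-173) + 49·(-137) = 14901; w2·w2 = 49·49 + 13·13 + 49·49 = 4971
λ ≈ 14901/4971 = 2.998

2.998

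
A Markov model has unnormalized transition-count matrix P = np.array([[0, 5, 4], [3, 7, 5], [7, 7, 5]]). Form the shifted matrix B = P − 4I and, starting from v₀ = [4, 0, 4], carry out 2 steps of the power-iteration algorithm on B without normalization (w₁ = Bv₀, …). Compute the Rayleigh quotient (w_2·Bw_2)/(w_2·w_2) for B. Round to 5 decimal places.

μ ≈ 9.89474

B = P − 4I has rows (-4, 5, 4); (3, 3, 5); (7, 7, 1)
w1 = Bv₀ = ((-4)·4 + 5·0 + 4·4; 3·4 + 3·0 + 5·4; 7·4 + 7·0 + 1·4) = (0, 32, 32)
w2 = Bw1 = ((-4)·0 + 5·32 + 4·32; 3·0 + 3·32 + 5·32; 7·0 + 7·32 + 1·32) = (288, 256, 256)
Bw2 = (1152, 2912, 4064)
w2·Bw2 = 2117632; w2·w2 = 214016; μ ≈ 2117632/214016 = 9.89474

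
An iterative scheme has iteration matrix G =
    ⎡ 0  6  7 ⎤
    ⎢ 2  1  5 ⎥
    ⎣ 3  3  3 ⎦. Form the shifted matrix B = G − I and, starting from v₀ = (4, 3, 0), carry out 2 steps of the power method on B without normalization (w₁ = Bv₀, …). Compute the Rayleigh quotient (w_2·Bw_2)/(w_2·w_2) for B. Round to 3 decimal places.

7.946

B = G − I has rows (-1, 6, 7); (2, 0, 5); (3, 3, 2)
w1 = Bv₀ = ((-1)·4 + 6·3 + 7·0; 2·4 + 0·3 + 5·0; 3·4 + 3·3 + 2·0) = (14, 8, 21)
w2 = Bw1 = ((-1)·14 + 6·8 + 7·21; 2·14 + 0·8 + 5·21; 3·14 + 3·8 + 2·21) = (181, 133, 108)
Bw2 = (1373, 902, 1158)
w2·Bw2 = 493543; w2·w2 = 62114; μ ≈ 493543/62114 = 7.946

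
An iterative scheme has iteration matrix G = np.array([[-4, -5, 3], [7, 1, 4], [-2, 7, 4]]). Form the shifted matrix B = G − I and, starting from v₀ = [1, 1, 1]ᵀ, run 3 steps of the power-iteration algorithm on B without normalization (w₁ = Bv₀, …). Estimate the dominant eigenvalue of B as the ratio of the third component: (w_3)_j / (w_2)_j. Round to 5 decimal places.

1.89565

B = G − I has rows (-5, -5, 3); (7, 0, 4); (-2, 7, 3)
w1 = Bv₀ = ((-5)·1 + (-5)·1 + 3·1; 7·1 + 0·1 + 4·1; (-2)·1 + 7·1 + 3·1) = (-7, 11, 8)
w2 = Bw1 = ((-5)·(-7) + (-5)·11 + 3·8; 7·(-7) + 0·11 + 4·8; (-2)·(-7) + 7·11 + 3·8) = (4, -17, 115)
w3 = Bw2 = (410, 488, 218)
Ratio: 218/115 = 1.89565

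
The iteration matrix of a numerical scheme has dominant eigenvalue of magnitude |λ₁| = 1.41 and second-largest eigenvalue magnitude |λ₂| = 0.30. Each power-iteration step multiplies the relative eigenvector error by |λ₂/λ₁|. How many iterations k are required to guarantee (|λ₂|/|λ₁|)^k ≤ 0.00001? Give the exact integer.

|λ₂/λ₁| = 0.30/1.41 = 0.21277
Need k ≥ ln(0.00001) / ln(0.21277) = -11.5129 / -1.5476 ≈ 7.439
Smallest integer k satisfying the bound: 8

8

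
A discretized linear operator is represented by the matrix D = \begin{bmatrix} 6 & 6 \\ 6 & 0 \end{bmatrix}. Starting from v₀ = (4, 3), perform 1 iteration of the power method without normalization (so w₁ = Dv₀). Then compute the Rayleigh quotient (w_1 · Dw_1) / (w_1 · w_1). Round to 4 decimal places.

λ ≈ 9.6923

w1 = Dv₀ = (42, 24)
Dw1 = (396, 252)
w1·Dw1 = 42·396 + 24·252 = 22680; w1·w1 = 42·42 + 24·24 = 2340
λ ≈ 22680/2340 = 9.6923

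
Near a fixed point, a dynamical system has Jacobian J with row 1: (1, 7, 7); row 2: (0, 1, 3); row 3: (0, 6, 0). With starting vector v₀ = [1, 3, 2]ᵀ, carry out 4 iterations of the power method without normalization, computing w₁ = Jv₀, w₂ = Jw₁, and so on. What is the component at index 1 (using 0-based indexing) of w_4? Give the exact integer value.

1359

w1 = Jv₀ = (36, 9, 18)
w2 = Jw1 = (225, 63, 54)
w3 = Jw2 = (1044, 225, 378)
w4 = Jw3 = (5265, 1359, 1350)
The requested component of w4 is 1359.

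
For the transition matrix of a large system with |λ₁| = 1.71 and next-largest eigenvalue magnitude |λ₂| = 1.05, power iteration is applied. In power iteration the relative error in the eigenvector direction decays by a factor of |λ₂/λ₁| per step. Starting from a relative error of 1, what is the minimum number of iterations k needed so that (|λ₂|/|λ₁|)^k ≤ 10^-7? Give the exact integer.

|λ₂/λ₁| = 1.05/1.71 = 0.61404
Need k ≥ ln(10^-7) / ln(0.61404) = -16.1181 / -0.4877 ≈ 33.049
Smallest integer k satisfying the bound: 34

34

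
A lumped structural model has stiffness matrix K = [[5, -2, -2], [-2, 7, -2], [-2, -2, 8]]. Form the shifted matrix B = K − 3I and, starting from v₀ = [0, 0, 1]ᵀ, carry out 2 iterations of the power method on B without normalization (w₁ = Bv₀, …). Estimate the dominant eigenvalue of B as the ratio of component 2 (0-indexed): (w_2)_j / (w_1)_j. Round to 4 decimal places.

B = K − 3I has rows (2, -2, -2); (-2, 4, -2); (-2, -2, 5)
w1 = Bv₀ = (2·0 + (-2)·0 + (-2)·1; (-2)·0 + 4·0 + (-2)·1; (-2)·0 + (-2)·0 + 5·1) = (-2, -2, 5)
w2 = Bw1 = (2·(-2) + (-2)·(-2) + (-2)·5; (-2)·(-2) + 4·(-2) + (-2)·5; (-2)·(-2) + (-2)·(-2) + 5·5) = (-10, -14, 33)
Ratio: 33/5 = 6.6000

μ ≈ 6.6000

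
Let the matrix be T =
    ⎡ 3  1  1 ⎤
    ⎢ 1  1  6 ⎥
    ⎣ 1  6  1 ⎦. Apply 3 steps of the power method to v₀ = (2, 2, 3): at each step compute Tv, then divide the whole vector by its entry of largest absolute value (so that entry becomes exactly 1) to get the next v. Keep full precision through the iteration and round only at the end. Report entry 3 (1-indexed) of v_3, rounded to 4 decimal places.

Tv0 = (11.00000, 22.00000, 17.00000); divide by 22.00000 → v1 = (0.50000, 1.00000, 0.77273)
Tv1 = (3.27273, 6.13636, 7.27273); divide by 7.27273 → v2 = (0.45000, 0.84375, 1.00000)
Tv2 = (3.19375, 7.29375, 6.51250); divide by 7.29375 → v3 = (0.43787, 1.00000, 0.89289)
Requested entry of v3: 1042/1167 = 0.8929

0.8929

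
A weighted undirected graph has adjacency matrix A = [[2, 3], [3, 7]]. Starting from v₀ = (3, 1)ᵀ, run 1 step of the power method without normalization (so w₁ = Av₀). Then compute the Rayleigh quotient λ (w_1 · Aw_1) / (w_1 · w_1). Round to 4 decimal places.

8.3620

w1 = Av₀ = (2·3 + 3·1; 3·3 + 7·1) = (9, 16)
Aw1 = (66, 139)
w1·Aw1 = 9·66 + 16·139 = 2818; w1·w1 = 9·9 + 16·16 = 337
λ ≈ 2818/337 = 8.3620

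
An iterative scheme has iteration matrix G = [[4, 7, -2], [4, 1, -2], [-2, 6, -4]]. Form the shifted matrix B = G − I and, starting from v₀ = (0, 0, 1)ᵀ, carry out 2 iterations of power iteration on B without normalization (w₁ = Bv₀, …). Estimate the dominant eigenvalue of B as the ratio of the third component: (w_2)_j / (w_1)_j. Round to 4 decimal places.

-3.4000

B = G − I has rows (3, 7, -2); (4, 0, -2); (-2, 6, -5)
w1 = Bv₀ = (3·0 + 7·0 + (-2)·1; 4·0 + 0·0 + (-2)·1; (-2)·0 + 6·0 + (-5)·1) = (-2, -2, -5)
w2 = Bw1 = (3·(-2) + 7·(-2) + (-2)·(-5); 4·(-2) + 0·(-2) + (-2)·(-5); (-2)·(-2) + 6·(-2) + (-5)·(-5)) = (-10, 2, 17)
Ratio: 17/-5 = -3.4000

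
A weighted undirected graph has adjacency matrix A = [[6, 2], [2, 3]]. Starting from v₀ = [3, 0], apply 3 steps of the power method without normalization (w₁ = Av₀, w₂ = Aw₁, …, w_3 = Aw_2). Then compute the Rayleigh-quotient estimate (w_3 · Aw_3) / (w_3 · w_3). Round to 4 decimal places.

6.9993

w1 = Av₀ = (6·3 + 2·0; 2·3 + 3·0) = (18, 6)
w2 = Aw1 = (6·18 + 2·6; 2·18 + 3·6) = (120, 54)
w3 = Aw2 = (828, 402)
Aw3 = (5772, 2862)
w3·Aw3 = 828·5772 + 402·2862 = 5929740; w3·w3 = 828·828 + 402·402 = 847188
λ ≈ 5929740/847188 = 6.9993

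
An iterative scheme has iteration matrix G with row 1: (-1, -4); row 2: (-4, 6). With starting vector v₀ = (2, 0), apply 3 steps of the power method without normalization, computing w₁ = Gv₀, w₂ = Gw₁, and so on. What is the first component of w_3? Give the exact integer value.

126

w1 = Gv₀ = (-2, -8)
w2 = Gw1 = (34, -40)
w3 = Gw2 = (126, -376)
The requested component of w3 is 126.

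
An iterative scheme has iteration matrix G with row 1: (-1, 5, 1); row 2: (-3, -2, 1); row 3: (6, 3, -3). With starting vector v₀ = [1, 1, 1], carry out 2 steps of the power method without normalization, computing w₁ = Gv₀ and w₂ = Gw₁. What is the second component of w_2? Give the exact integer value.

-1

w1 = Gv₀ = ((-1)·1 + 5·1 + 1·1; (-3)·1 + (-2)·1 + 1·1; 6·1 + 3·1 + (-3)·1) = (5, -4, 6)
w2 = Gw1 = ((-1)·5 + 5·(-4) + 1·6; (-3)·5 + (-2)·(-4) + 1·6; 6·5 + 3·(-4) + (-3)·6) = (-19, -1, 0)
The requested component of w2 is -1.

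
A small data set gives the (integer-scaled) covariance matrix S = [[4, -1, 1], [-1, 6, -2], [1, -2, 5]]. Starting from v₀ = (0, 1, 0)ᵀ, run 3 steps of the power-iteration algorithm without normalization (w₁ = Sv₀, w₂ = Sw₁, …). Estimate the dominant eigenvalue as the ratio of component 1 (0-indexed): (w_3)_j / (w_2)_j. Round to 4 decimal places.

w1 = Sv₀ = (4·0 + (-1)·1 + 1·0; (-1)·0 + 6·1 + (-2)·0; 1·0 + (-2)·1 + 5·0) = (-1, 6, -2)
w2 = Sw1 = (4·(-1) + (-1)·6 + 1·(-2); (-1)·(-1) + 6·6 + (-2)·(-2); 1·(-1) + (-2)·6 + 5·(-2)) = (-12, 41, -23)
w3 = Sw2 = (-112, 304, -209)
Ratio at component: 304 / 41 = 7.4146

λ ≈ 7.4146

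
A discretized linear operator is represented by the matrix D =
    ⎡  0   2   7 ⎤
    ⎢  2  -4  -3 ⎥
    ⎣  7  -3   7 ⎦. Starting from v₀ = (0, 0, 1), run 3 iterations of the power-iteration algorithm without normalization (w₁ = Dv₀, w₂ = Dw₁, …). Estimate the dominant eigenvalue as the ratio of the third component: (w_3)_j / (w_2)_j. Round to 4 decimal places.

λ ≈ 9.6729

w1 = Dv₀ = (0·0 + 2·0 + 7·1; 2·0 + (-4)·0 + (-3)·1; 7·0 + (-3)·0 + 7·1) = (7, -3, 7)
w2 = Dw1 = (0·7 + 2·(-3) + 7·7; 2·7 + (-4)·(-3) + (-3)·7; 7·7 + (-3)·(-3) + 7·7) = (43, 5, 107)
w3 = Dw2 = (759, -255, 1035)
Ratio at component: 1035 / 107 = 9.6729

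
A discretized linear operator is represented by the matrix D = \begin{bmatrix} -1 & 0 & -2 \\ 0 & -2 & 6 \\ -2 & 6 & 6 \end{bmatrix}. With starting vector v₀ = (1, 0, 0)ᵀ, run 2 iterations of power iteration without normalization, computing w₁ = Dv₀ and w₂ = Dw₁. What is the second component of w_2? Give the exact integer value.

-12

w1 = Dv₀ = ((-1)·1 + 0·0 + (-2)·0; 0·1 + (-2)·0 + 6·0; (-2)·1 + 6·0 + 6·0) = (-1, 0, -2)
w2 = Dw1 = ((-1)·(-1) + 0·0 + (-2)·(-2); 0·(-1) + (-2)·0 + 6·(-2); (-2)·(-1) + 6·0 + 6·(-2)) = (5, -12, -10)
The requested component of w2 is -12.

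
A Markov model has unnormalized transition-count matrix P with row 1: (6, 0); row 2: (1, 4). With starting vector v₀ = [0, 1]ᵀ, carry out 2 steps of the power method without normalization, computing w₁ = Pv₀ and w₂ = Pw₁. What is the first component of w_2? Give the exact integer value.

w1 = Pv₀ = (6·0 + 0·1; 1·0 + 4·1) = (0, 4)
w2 = Pw1 = (6·0 + 0·4; 1·0 + 4·4) = (0, 16)
The requested component of w2 is 0.

0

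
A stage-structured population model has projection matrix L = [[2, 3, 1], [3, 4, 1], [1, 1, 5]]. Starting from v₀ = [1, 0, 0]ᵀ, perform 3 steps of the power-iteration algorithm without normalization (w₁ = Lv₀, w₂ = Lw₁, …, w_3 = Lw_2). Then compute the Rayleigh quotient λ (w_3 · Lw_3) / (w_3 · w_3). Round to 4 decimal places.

7.0595

w1 = Lv₀ = (2·1 + 3·0 + 1·0; 3·1 + 4·0 + 1·0; 1·1 + 1·0 + 5·0) = (2, 3, 1)
w2 = Lw1 = (2·2 + 3·3 + 1·1; 3·2 + 4·3 + 1·1; 1·2 + 1·3 + 5·1) = (14, 19, 10)
w3 = Lw2 = (95, 128, 83)
Lw3 = (657, 880, 638)
w3·Lw3 = 95·657 + 128·880 + 83·638 = 228009; w3·w3 = 95·95 + 128·128 + 83·83 = 32298
λ ≈ 228009/32298 = 7.0595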